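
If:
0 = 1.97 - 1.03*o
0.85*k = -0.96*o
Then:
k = -2.16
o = 1.91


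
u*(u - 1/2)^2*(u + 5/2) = u^4 + 3*u^3/2 - 9*u^2/4 + 5*u/8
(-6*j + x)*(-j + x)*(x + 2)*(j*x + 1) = 6*j^3*x^2 + 12*j^3*x - 7*j^2*x^3 - 14*j^2*x^2 + 6*j^2*x + 12*j^2 + j*x^4 + 2*j*x^3 - 7*j*x^2 - 14*j*x + x^3 + 2*x^2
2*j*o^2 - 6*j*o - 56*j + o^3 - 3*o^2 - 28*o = (2*j + o)*(o - 7)*(o + 4)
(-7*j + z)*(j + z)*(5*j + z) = -35*j^3 - 37*j^2*z - j*z^2 + z^3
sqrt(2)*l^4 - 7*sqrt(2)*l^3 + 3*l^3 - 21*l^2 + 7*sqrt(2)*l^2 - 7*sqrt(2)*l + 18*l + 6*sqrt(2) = (l - 6)*(l - 1)*(l + sqrt(2))*(sqrt(2)*l + 1)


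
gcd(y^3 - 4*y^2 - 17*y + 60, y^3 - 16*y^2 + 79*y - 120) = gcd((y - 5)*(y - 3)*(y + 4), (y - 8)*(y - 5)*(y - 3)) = y^2 - 8*y + 15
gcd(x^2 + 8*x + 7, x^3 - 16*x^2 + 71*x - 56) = 1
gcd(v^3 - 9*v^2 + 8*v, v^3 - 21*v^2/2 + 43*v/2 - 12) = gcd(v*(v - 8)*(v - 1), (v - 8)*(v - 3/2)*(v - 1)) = v^2 - 9*v + 8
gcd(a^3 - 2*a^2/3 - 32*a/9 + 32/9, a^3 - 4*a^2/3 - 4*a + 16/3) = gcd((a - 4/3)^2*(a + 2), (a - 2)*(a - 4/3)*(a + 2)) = a^2 + 2*a/3 - 8/3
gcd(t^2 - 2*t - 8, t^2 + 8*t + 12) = t + 2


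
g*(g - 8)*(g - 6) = g^3 - 14*g^2 + 48*g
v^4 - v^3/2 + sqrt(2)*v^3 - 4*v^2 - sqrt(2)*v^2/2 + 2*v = v*(v - 1/2)*(v - sqrt(2))*(v + 2*sqrt(2))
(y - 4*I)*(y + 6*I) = y^2 + 2*I*y + 24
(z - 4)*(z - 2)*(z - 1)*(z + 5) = z^4 - 2*z^3 - 21*z^2 + 62*z - 40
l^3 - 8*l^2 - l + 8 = (l - 8)*(l - 1)*(l + 1)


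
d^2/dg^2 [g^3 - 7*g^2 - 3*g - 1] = 6*g - 14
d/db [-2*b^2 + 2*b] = 2 - 4*b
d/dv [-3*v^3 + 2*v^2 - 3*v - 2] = -9*v^2 + 4*v - 3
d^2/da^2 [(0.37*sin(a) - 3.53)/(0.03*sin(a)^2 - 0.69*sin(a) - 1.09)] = (-0.000333*sin(a)^5 + 0.005049*sin(a)^4 - 0.291141*sin(a)^3 + 2.401572*sin(a)^2 - 2.58349*sin(a) - 4.148682)/(2.7e-5*sin(a)^6 - 0.001863*sin(a)^5 + 0.039906*sin(a)^4 - 0.193131*sin(a)^3 - 1.449918*sin(a)^2 - 2.459367*sin(a) - 1.295029)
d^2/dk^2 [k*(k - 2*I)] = 2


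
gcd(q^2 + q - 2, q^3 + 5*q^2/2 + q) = q + 2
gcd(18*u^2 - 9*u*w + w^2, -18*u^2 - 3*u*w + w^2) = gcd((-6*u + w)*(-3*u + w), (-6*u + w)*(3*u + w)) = 6*u - w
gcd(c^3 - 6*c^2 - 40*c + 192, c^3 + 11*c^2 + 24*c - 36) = c + 6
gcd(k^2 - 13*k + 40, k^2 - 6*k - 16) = k - 8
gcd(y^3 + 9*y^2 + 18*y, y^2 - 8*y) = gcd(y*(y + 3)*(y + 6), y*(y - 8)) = y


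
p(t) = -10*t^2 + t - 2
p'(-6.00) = 121.00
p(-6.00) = -368.00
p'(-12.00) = 241.00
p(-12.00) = -1454.00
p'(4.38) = -86.60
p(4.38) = -189.46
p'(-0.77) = 16.40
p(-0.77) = -8.70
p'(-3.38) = 68.60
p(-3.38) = -119.62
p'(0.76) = -14.20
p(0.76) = -7.02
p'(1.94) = -37.80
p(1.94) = -37.70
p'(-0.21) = 5.20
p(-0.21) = -2.65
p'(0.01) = 0.80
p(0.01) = -1.99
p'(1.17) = -22.40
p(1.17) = -14.52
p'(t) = 1 - 20*t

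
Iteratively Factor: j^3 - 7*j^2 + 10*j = (j - 2)*(j^2 - 5*j) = (j - 5)*(j - 2)*(j)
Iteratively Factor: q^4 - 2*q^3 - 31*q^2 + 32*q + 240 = (q + 3)*(q^3 - 5*q^2 - 16*q + 80) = (q - 4)*(q + 3)*(q^2 - q - 20) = (q - 4)*(q + 3)*(q + 4)*(q - 5)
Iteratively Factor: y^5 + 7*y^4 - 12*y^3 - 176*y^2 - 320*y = (y - 5)*(y^4 + 12*y^3 + 48*y^2 + 64*y) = (y - 5)*(y + 4)*(y^3 + 8*y^2 + 16*y) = y*(y - 5)*(y + 4)*(y^2 + 8*y + 16) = y*(y - 5)*(y + 4)^2*(y + 4)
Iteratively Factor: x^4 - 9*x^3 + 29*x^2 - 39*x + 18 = (x - 3)*(x^3 - 6*x^2 + 11*x - 6) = (x - 3)*(x - 2)*(x^2 - 4*x + 3) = (x - 3)*(x - 2)*(x - 1)*(x - 3)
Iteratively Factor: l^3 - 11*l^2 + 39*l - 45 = (l - 3)*(l^2 - 8*l + 15) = (l - 3)^2*(l - 5)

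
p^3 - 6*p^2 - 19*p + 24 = (p - 8)*(p - 1)*(p + 3)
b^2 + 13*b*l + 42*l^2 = (b + 6*l)*(b + 7*l)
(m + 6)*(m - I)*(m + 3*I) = m^3 + 6*m^2 + 2*I*m^2 + 3*m + 12*I*m + 18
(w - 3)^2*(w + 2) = w^3 - 4*w^2 - 3*w + 18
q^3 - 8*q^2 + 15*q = q*(q - 5)*(q - 3)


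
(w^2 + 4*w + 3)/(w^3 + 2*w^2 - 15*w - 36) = (w + 1)/(w^2 - w - 12)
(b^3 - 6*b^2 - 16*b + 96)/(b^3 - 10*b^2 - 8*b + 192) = (b - 4)/(b - 8)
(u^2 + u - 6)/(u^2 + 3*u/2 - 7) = 2*(u + 3)/(2*u + 7)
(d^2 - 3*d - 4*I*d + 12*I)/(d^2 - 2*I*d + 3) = (d^2 - 3*d - 4*I*d + 12*I)/(d^2 - 2*I*d + 3)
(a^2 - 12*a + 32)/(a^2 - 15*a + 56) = (a - 4)/(a - 7)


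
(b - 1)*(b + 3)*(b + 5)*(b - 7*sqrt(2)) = b^4 - 7*sqrt(2)*b^3 + 7*b^3 - 49*sqrt(2)*b^2 + 7*b^2 - 49*sqrt(2)*b - 15*b + 105*sqrt(2)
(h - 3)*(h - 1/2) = h^2 - 7*h/2 + 3/2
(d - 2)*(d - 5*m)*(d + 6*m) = d^3 + d^2*m - 2*d^2 - 30*d*m^2 - 2*d*m + 60*m^2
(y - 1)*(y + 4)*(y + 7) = y^3 + 10*y^2 + 17*y - 28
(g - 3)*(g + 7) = g^2 + 4*g - 21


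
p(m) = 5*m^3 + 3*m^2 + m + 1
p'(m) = 15*m^2 + 6*m + 1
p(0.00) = 1.00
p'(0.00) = 1.00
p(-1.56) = -12.24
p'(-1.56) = 28.14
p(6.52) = 1520.89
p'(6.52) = 677.78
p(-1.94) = -26.16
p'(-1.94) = 45.81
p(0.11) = 1.15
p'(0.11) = 1.84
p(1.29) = 18.02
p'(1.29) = 33.70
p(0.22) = 1.42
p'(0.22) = 3.05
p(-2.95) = -104.20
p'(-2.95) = 113.84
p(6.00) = 1195.00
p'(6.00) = 577.00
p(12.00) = 9085.00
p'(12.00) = 2233.00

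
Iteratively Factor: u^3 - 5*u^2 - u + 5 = (u + 1)*(u^2 - 6*u + 5) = (u - 5)*(u + 1)*(u - 1)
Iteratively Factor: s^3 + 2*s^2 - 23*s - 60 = (s + 4)*(s^2 - 2*s - 15) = (s + 3)*(s + 4)*(s - 5)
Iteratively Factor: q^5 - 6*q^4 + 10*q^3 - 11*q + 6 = (q - 3)*(q^4 - 3*q^3 + q^2 + 3*q - 2) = (q - 3)*(q + 1)*(q^3 - 4*q^2 + 5*q - 2) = (q - 3)*(q - 1)*(q + 1)*(q^2 - 3*q + 2) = (q - 3)*(q - 2)*(q - 1)*(q + 1)*(q - 1)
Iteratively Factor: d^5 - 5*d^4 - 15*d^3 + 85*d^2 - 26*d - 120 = (d + 1)*(d^4 - 6*d^3 - 9*d^2 + 94*d - 120) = (d - 3)*(d + 1)*(d^3 - 3*d^2 - 18*d + 40) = (d - 5)*(d - 3)*(d + 1)*(d^2 + 2*d - 8) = (d - 5)*(d - 3)*(d - 2)*(d + 1)*(d + 4)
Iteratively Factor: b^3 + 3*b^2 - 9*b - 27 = (b + 3)*(b^2 - 9) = (b + 3)^2*(b - 3)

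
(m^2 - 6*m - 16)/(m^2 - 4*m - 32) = (m + 2)/(m + 4)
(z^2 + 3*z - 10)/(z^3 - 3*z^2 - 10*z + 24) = (z + 5)/(z^2 - z - 12)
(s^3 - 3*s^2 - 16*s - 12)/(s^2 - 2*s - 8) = (s^2 - 5*s - 6)/(s - 4)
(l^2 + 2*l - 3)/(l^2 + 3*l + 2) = (l^2 + 2*l - 3)/(l^2 + 3*l + 2)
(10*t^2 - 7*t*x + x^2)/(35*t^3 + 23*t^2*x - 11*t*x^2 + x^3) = (-2*t + x)/(-7*t^2 - 6*t*x + x^2)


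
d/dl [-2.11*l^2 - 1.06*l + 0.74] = -4.22*l - 1.06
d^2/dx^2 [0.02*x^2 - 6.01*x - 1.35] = 0.0400000000000000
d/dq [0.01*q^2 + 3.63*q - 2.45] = 0.02*q + 3.63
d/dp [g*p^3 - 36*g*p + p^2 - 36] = 3*g*p^2 - 36*g + 2*p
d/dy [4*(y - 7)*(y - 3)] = 8*y - 40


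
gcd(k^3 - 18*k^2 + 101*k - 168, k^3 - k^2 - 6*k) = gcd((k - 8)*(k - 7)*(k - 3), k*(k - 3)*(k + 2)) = k - 3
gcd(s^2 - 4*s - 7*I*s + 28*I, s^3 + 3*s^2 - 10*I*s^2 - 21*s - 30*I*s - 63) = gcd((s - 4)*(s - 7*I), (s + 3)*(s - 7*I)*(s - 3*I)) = s - 7*I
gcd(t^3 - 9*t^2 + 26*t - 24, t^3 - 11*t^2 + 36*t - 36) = t^2 - 5*t + 6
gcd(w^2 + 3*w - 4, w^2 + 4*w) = w + 4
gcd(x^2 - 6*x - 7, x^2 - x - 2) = x + 1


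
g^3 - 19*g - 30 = (g - 5)*(g + 2)*(g + 3)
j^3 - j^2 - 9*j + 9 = (j - 3)*(j - 1)*(j + 3)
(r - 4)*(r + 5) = r^2 + r - 20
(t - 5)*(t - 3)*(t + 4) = t^3 - 4*t^2 - 17*t + 60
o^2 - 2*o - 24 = (o - 6)*(o + 4)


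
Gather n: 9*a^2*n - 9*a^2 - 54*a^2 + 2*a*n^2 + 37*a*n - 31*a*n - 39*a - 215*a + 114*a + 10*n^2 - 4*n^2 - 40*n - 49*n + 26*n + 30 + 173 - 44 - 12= -63*a^2 - 140*a + n^2*(2*a + 6) + n*(9*a^2 + 6*a - 63) + 147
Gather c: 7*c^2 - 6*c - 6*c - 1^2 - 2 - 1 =7*c^2 - 12*c - 4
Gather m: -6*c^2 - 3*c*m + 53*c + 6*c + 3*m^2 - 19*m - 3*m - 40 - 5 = -6*c^2 + 59*c + 3*m^2 + m*(-3*c - 22) - 45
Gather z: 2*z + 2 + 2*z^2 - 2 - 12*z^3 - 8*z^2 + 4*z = -12*z^3 - 6*z^2 + 6*z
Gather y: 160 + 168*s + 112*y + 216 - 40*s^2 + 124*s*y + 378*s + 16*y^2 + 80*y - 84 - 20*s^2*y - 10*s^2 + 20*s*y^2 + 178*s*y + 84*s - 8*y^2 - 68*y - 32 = -50*s^2 + 630*s + y^2*(20*s + 8) + y*(-20*s^2 + 302*s + 124) + 260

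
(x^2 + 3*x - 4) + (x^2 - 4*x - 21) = 2*x^2 - x - 25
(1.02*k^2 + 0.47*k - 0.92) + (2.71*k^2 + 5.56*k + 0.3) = 3.73*k^2 + 6.03*k - 0.62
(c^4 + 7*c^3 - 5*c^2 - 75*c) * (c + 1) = c^5 + 8*c^4 + 2*c^3 - 80*c^2 - 75*c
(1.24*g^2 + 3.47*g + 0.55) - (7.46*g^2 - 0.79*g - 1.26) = -6.22*g^2 + 4.26*g + 1.81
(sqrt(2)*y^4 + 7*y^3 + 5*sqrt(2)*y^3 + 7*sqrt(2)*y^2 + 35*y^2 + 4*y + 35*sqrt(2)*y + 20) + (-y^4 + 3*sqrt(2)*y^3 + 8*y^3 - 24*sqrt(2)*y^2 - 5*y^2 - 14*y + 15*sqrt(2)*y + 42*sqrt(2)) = -y^4 + sqrt(2)*y^4 + 8*sqrt(2)*y^3 + 15*y^3 - 17*sqrt(2)*y^2 + 30*y^2 - 10*y + 50*sqrt(2)*y + 20 + 42*sqrt(2)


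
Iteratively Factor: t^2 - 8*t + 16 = (t - 4)*(t - 4)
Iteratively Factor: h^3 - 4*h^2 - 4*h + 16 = (h + 2)*(h^2 - 6*h + 8) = (h - 4)*(h + 2)*(h - 2)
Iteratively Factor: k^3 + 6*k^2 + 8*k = (k + 2)*(k^2 + 4*k) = k*(k + 2)*(k + 4)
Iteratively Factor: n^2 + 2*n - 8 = (n + 4)*(n - 2)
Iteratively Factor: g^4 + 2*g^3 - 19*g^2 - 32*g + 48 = (g - 4)*(g^3 + 6*g^2 + 5*g - 12) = (g - 4)*(g - 1)*(g^2 + 7*g + 12) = (g - 4)*(g - 1)*(g + 3)*(g + 4)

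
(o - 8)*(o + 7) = o^2 - o - 56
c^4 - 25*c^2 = c^2*(c - 5)*(c + 5)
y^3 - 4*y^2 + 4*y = y*(y - 2)^2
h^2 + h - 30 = (h - 5)*(h + 6)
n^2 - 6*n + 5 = (n - 5)*(n - 1)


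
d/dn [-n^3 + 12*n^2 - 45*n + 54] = -3*n^2 + 24*n - 45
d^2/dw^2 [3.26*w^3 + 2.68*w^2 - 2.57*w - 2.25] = 19.56*w + 5.36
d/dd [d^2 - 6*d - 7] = 2*d - 6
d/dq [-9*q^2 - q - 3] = -18*q - 1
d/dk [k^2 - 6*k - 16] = 2*k - 6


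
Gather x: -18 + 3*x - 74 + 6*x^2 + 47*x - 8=6*x^2 + 50*x - 100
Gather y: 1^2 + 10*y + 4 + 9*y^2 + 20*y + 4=9*y^2 + 30*y + 9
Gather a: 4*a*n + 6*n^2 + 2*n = 4*a*n + 6*n^2 + 2*n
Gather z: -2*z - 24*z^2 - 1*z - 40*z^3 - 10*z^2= -40*z^3 - 34*z^2 - 3*z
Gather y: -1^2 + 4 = 3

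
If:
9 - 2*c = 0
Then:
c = 9/2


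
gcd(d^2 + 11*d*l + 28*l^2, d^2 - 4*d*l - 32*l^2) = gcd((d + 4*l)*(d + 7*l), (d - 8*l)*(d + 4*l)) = d + 4*l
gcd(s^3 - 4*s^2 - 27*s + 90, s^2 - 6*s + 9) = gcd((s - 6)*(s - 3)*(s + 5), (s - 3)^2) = s - 3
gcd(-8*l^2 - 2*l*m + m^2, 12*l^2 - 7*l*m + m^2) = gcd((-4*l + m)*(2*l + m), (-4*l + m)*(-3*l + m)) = 4*l - m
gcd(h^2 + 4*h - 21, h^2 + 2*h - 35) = h + 7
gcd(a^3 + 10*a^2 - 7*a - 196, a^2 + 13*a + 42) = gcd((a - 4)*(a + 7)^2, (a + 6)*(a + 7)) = a + 7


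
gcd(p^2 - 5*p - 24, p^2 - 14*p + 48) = p - 8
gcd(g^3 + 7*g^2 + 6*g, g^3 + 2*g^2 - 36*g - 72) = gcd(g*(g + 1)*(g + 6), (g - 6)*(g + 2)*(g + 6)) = g + 6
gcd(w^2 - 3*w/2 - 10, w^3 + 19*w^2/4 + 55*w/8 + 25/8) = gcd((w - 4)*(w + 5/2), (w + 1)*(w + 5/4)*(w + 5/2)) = w + 5/2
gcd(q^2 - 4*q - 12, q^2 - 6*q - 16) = q + 2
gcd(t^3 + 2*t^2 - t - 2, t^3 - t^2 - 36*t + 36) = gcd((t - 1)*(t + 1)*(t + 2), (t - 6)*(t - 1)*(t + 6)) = t - 1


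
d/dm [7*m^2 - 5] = 14*m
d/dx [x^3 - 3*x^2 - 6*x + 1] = 3*x^2 - 6*x - 6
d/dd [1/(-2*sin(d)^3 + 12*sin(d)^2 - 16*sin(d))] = (3*cos(d) - 12/tan(d) + 8*cos(d)/sin(d)^2)/(2*(sin(d) - 4)^2*(sin(d) - 2)^2)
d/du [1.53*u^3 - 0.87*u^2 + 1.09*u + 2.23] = 4.59*u^2 - 1.74*u + 1.09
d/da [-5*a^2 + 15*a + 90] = 15 - 10*a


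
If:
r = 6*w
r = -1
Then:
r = -1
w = -1/6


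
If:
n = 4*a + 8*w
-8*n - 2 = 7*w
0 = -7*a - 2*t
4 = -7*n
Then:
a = -43/49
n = -4/7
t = 43/14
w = 18/49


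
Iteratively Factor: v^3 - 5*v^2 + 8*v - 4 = (v - 1)*(v^2 - 4*v + 4) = (v - 2)*(v - 1)*(v - 2)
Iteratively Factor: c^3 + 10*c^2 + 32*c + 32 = (c + 4)*(c^2 + 6*c + 8) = (c + 4)^2*(c + 2)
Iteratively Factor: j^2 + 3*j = (j)*(j + 3)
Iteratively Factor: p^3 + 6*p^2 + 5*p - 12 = (p + 4)*(p^2 + 2*p - 3) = (p - 1)*(p + 4)*(p + 3)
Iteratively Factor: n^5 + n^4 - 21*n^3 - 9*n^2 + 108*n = (n + 4)*(n^4 - 3*n^3 - 9*n^2 + 27*n) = (n - 3)*(n + 4)*(n^3 - 9*n) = (n - 3)*(n + 3)*(n + 4)*(n^2 - 3*n) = n*(n - 3)*(n + 3)*(n + 4)*(n - 3)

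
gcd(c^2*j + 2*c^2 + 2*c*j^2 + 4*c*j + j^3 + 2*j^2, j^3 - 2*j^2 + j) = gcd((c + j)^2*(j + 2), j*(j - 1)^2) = 1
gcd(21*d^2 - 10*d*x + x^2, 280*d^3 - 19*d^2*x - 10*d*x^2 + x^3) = -7*d + x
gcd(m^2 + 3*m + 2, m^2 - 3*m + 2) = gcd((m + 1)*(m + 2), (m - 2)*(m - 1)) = 1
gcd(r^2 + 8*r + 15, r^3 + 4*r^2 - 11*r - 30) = r + 5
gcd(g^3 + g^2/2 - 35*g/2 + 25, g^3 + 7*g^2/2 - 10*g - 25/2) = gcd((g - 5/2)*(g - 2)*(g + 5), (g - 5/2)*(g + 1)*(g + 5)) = g^2 + 5*g/2 - 25/2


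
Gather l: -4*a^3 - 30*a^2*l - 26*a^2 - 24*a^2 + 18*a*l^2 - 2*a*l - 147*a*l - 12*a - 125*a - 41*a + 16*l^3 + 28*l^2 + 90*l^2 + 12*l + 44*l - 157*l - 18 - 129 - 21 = -4*a^3 - 50*a^2 - 178*a + 16*l^3 + l^2*(18*a + 118) + l*(-30*a^2 - 149*a - 101) - 168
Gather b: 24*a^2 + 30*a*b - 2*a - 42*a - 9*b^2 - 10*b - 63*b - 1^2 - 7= 24*a^2 - 44*a - 9*b^2 + b*(30*a - 73) - 8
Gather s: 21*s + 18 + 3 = 21*s + 21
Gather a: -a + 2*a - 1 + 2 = a + 1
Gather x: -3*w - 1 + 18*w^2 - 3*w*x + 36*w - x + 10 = 18*w^2 + 33*w + x*(-3*w - 1) + 9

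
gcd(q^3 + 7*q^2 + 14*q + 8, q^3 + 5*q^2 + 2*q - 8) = q^2 + 6*q + 8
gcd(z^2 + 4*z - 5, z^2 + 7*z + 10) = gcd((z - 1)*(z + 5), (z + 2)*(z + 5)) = z + 5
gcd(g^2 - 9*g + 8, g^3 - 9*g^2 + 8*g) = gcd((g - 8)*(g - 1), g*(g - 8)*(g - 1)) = g^2 - 9*g + 8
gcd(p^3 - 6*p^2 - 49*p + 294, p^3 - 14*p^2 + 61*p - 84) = p - 7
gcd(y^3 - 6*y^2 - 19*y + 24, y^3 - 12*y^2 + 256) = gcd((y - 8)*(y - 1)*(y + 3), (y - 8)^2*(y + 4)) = y - 8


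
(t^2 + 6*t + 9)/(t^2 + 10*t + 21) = (t + 3)/(t + 7)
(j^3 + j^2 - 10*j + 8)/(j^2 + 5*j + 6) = (j^3 + j^2 - 10*j + 8)/(j^2 + 5*j + 6)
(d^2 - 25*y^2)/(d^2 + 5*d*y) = (d - 5*y)/d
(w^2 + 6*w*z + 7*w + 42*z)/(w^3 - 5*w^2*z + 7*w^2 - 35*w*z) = (-w - 6*z)/(w*(-w + 5*z))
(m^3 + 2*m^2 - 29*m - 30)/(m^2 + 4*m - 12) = (m^2 - 4*m - 5)/(m - 2)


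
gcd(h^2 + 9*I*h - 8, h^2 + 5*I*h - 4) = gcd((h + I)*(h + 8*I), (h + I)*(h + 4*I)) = h + I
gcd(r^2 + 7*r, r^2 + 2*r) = r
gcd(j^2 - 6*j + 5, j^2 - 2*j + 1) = j - 1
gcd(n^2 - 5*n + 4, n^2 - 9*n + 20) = n - 4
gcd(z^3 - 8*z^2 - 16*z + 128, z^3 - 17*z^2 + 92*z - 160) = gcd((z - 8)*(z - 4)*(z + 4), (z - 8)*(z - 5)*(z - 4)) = z^2 - 12*z + 32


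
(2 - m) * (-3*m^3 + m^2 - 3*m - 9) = 3*m^4 - 7*m^3 + 5*m^2 + 3*m - 18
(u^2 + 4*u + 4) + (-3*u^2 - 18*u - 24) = -2*u^2 - 14*u - 20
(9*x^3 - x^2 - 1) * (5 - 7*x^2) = -63*x^5 + 7*x^4 + 45*x^3 + 2*x^2 - 5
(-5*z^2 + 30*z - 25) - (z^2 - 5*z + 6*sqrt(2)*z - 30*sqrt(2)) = -6*z^2 - 6*sqrt(2)*z + 35*z - 25 + 30*sqrt(2)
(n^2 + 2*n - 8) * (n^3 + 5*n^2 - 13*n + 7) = n^5 + 7*n^4 - 11*n^3 - 59*n^2 + 118*n - 56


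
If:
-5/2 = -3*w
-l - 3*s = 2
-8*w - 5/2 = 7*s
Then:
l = 27/14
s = -55/42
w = 5/6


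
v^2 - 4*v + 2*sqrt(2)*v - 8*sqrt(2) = (v - 4)*(v + 2*sqrt(2))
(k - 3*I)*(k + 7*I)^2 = k^3 + 11*I*k^2 - 7*k + 147*I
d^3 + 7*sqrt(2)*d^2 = d^2*(d + 7*sqrt(2))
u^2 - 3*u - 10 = (u - 5)*(u + 2)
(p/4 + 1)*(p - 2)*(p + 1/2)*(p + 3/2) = p^4/4 + p^3 - 13*p^2/16 - 29*p/8 - 3/2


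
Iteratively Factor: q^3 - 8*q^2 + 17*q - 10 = (q - 1)*(q^2 - 7*q + 10) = (q - 2)*(q - 1)*(q - 5)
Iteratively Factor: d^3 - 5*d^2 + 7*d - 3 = (d - 1)*(d^2 - 4*d + 3) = (d - 3)*(d - 1)*(d - 1)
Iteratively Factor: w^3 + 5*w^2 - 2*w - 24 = (w + 4)*(w^2 + w - 6) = (w - 2)*(w + 4)*(w + 3)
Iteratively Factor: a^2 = (a)*(a)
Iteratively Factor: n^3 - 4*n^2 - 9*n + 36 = (n - 3)*(n^2 - n - 12) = (n - 3)*(n + 3)*(n - 4)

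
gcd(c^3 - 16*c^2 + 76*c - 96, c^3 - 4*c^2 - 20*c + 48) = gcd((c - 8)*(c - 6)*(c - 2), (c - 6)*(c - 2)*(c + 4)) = c^2 - 8*c + 12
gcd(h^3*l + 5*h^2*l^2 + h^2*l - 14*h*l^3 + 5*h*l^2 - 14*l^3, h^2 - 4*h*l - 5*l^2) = 1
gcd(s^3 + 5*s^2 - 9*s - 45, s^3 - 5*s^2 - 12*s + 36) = s + 3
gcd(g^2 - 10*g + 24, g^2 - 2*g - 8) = g - 4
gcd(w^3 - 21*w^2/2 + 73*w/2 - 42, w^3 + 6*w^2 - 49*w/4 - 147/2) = w - 7/2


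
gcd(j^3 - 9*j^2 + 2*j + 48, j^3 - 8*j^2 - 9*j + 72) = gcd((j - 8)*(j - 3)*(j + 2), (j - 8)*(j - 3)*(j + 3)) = j^2 - 11*j + 24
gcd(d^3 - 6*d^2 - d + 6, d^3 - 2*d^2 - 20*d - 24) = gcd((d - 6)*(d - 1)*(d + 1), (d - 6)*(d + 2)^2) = d - 6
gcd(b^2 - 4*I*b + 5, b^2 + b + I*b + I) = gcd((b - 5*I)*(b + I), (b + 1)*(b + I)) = b + I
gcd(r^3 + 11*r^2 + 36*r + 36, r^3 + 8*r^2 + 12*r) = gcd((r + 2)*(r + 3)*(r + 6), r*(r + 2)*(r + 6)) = r^2 + 8*r + 12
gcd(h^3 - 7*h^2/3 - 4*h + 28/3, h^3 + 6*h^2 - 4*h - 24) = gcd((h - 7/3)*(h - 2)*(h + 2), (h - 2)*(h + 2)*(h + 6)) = h^2 - 4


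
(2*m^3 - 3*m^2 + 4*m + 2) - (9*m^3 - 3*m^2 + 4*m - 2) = 4 - 7*m^3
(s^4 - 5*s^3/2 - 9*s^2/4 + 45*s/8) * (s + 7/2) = s^5 + s^4 - 11*s^3 - 9*s^2/4 + 315*s/16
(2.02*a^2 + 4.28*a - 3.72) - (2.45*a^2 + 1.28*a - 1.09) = -0.43*a^2 + 3.0*a - 2.63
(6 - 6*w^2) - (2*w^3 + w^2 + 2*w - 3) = -2*w^3 - 7*w^2 - 2*w + 9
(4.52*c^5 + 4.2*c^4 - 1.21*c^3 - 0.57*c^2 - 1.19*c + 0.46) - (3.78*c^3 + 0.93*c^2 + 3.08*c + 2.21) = 4.52*c^5 + 4.2*c^4 - 4.99*c^3 - 1.5*c^2 - 4.27*c - 1.75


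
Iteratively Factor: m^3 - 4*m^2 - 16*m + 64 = (m + 4)*(m^2 - 8*m + 16) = (m - 4)*(m + 4)*(m - 4)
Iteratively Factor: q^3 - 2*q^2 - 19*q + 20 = (q + 4)*(q^2 - 6*q + 5) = (q - 5)*(q + 4)*(q - 1)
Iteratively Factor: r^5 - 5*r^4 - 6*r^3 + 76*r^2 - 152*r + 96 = (r - 2)*(r^4 - 3*r^3 - 12*r^2 + 52*r - 48) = (r - 3)*(r - 2)*(r^3 - 12*r + 16) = (r - 3)*(r - 2)^2*(r^2 + 2*r - 8) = (r - 3)*(r - 2)^3*(r + 4)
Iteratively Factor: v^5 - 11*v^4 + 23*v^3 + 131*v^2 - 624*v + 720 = (v - 4)*(v^4 - 7*v^3 - 5*v^2 + 111*v - 180) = (v - 5)*(v - 4)*(v^3 - 2*v^2 - 15*v + 36) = (v - 5)*(v - 4)*(v - 3)*(v^2 + v - 12) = (v - 5)*(v - 4)*(v - 3)^2*(v + 4)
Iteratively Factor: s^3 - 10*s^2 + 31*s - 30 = (s - 3)*(s^2 - 7*s + 10) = (s - 5)*(s - 3)*(s - 2)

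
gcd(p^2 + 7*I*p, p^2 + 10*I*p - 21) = p + 7*I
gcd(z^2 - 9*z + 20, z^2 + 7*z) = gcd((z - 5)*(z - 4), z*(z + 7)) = 1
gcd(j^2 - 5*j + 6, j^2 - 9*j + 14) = j - 2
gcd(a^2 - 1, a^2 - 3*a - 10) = 1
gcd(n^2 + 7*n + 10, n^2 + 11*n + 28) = 1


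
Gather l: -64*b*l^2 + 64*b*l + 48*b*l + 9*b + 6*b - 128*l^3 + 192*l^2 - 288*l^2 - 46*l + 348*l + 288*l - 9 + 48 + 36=15*b - 128*l^3 + l^2*(-64*b - 96) + l*(112*b + 590) + 75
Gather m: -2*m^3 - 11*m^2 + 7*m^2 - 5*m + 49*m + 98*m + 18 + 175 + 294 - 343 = -2*m^3 - 4*m^2 + 142*m + 144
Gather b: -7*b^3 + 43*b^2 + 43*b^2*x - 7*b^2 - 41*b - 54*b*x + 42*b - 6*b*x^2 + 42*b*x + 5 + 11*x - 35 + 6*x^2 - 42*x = -7*b^3 + b^2*(43*x + 36) + b*(-6*x^2 - 12*x + 1) + 6*x^2 - 31*x - 30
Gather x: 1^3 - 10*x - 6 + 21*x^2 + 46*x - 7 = 21*x^2 + 36*x - 12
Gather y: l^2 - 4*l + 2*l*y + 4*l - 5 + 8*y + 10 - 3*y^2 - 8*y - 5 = l^2 + 2*l*y - 3*y^2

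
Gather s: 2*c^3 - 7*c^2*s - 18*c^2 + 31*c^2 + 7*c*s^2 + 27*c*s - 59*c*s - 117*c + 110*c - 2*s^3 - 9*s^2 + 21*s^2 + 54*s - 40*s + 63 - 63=2*c^3 + 13*c^2 - 7*c - 2*s^3 + s^2*(7*c + 12) + s*(-7*c^2 - 32*c + 14)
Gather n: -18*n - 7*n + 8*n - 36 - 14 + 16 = -17*n - 34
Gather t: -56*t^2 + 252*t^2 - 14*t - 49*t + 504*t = 196*t^2 + 441*t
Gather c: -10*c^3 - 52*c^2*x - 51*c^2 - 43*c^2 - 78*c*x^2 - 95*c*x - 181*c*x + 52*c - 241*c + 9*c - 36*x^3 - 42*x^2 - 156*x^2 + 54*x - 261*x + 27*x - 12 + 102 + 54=-10*c^3 + c^2*(-52*x - 94) + c*(-78*x^2 - 276*x - 180) - 36*x^3 - 198*x^2 - 180*x + 144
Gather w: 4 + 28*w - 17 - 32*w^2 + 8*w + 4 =-32*w^2 + 36*w - 9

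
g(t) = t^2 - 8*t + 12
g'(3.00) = -2.00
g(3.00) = -3.00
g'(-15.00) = -38.00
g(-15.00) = 357.00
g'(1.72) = -4.56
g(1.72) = 1.20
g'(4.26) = 0.52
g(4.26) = -3.93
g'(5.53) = 3.06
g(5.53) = -1.66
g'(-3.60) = -15.20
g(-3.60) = 53.76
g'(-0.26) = -8.52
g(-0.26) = 14.15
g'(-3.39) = -14.78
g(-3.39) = 50.61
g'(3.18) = -1.64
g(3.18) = -3.33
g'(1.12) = -5.76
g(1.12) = 4.29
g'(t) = 2*t - 8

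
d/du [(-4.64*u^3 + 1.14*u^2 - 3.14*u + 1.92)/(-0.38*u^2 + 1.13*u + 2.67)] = (1.7632*u^4 - 10.4864*u^3 - 37.0714*u^2 + 7.5468*u - 10.5534)/(0.1444*u^4 - 0.8588*u^3 - 0.7523*u^2 + 6.0342*u + 7.1289)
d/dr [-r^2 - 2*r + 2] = -2*r - 2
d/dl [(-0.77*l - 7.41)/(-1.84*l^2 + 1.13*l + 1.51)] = (-1.4168*l^2 - 27.2688*l + 7.2106)/(3.3856*l^4 - 4.1584*l^3 - 4.2799*l^2 + 3.4126*l + 2.2801)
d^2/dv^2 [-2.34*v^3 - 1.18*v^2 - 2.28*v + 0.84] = -14.04*v - 2.36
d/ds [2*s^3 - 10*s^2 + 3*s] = 6*s^2 - 20*s + 3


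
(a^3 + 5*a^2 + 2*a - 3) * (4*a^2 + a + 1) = 4*a^5 + 21*a^4 + 14*a^3 - 5*a^2 - a - 3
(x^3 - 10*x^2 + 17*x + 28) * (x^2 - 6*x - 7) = x^5 - 16*x^4 + 70*x^3 - 4*x^2 - 287*x - 196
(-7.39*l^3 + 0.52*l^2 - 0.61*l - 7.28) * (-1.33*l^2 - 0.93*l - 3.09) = 9.8287*l^5 + 6.1811*l^4 + 23.1628*l^3 + 8.6429*l^2 + 8.6553*l + 22.4952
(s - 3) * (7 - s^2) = -s^3 + 3*s^2 + 7*s - 21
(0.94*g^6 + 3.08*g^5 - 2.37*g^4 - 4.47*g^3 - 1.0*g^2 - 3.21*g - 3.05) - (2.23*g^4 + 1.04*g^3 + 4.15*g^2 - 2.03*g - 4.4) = 0.94*g^6 + 3.08*g^5 - 4.6*g^4 - 5.51*g^3 - 5.15*g^2 - 1.18*g + 1.35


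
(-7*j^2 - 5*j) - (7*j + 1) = -7*j^2 - 12*j - 1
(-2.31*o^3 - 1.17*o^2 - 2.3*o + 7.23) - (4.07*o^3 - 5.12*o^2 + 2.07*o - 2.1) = -6.38*o^3 + 3.95*o^2 - 4.37*o + 9.33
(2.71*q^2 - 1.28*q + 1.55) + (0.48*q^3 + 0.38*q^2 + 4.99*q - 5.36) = 0.48*q^3 + 3.09*q^2 + 3.71*q - 3.81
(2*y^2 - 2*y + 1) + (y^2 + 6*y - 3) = 3*y^2 + 4*y - 2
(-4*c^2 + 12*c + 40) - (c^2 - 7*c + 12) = -5*c^2 + 19*c + 28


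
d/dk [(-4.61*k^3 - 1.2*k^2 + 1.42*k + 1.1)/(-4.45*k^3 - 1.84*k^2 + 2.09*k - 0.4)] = (3.1424*k^4 - 6.6318*k^3 + 20.3218*k^2 + 5.008*k - 2.867)/(19.8025*k^6 + 16.376*k^5 - 15.2154*k^4 - 4.1312*k^3 + 5.8401*k^2 - 1.672*k + 0.16)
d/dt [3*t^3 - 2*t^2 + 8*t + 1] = 9*t^2 - 4*t + 8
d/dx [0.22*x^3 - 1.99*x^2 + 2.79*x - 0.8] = 0.66*x^2 - 3.98*x + 2.79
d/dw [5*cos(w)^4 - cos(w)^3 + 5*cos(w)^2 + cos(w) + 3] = (-20*cos(w)^3 + 3*cos(w)^2 - 10*cos(w) - 1)*sin(w)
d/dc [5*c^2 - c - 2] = 10*c - 1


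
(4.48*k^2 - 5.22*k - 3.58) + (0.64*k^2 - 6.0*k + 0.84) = 5.12*k^2 - 11.22*k - 2.74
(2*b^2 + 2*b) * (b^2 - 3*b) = 2*b^4 - 4*b^3 - 6*b^2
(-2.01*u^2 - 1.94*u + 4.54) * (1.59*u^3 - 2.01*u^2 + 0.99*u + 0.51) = -3.1959*u^5 + 0.955499999999999*u^4 + 9.1281*u^3 - 12.0711*u^2 + 3.5052*u + 2.3154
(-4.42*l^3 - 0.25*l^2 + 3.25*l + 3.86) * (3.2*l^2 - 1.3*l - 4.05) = -14.144*l^5 + 4.946*l^4 + 28.626*l^3 + 9.1395*l^2 - 18.1805*l - 15.633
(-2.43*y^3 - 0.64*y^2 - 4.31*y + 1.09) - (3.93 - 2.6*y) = -2.43*y^3 - 0.64*y^2 - 1.71*y - 2.84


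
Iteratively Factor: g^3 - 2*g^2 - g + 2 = (g + 1)*(g^2 - 3*g + 2) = (g - 2)*(g + 1)*(g - 1)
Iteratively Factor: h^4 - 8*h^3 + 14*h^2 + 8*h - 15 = (h + 1)*(h^3 - 9*h^2 + 23*h - 15) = (h - 5)*(h + 1)*(h^2 - 4*h + 3) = (h - 5)*(h - 1)*(h + 1)*(h - 3)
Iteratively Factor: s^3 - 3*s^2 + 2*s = (s)*(s^2 - 3*s + 2) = s*(s - 1)*(s - 2)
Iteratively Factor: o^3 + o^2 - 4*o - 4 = (o + 2)*(o^2 - o - 2) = (o + 1)*(o + 2)*(o - 2)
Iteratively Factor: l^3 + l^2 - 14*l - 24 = (l - 4)*(l^2 + 5*l + 6) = (l - 4)*(l + 3)*(l + 2)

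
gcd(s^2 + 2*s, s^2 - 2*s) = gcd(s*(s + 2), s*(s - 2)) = s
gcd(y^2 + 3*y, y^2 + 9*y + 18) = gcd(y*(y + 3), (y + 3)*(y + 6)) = y + 3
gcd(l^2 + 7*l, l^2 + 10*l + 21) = l + 7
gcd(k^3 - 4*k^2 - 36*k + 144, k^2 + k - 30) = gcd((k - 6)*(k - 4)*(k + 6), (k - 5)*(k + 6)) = k + 6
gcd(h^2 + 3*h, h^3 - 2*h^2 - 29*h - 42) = h + 3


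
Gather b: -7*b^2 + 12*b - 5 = -7*b^2 + 12*b - 5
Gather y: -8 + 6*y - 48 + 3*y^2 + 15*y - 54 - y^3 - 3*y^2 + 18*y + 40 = -y^3 + 39*y - 70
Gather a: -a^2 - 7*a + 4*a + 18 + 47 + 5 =-a^2 - 3*a + 70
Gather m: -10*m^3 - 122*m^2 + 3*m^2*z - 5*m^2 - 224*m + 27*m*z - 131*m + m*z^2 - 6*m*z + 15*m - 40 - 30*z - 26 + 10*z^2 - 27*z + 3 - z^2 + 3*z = -10*m^3 + m^2*(3*z - 127) + m*(z^2 + 21*z - 340) + 9*z^2 - 54*z - 63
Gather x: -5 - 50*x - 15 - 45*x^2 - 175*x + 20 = -45*x^2 - 225*x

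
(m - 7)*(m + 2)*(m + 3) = m^3 - 2*m^2 - 29*m - 42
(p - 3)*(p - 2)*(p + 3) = p^3 - 2*p^2 - 9*p + 18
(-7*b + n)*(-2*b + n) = 14*b^2 - 9*b*n + n^2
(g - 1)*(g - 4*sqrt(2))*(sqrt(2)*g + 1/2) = sqrt(2)*g^3 - 15*g^2/2 - sqrt(2)*g^2 - 2*sqrt(2)*g + 15*g/2 + 2*sqrt(2)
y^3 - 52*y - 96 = (y - 8)*(y + 2)*(y + 6)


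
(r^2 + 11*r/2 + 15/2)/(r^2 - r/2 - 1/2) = (2*r^2 + 11*r + 15)/(2*r^2 - r - 1)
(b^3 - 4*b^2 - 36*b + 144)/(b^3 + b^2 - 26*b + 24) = (b - 6)/(b - 1)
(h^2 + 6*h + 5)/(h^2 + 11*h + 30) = (h + 1)/(h + 6)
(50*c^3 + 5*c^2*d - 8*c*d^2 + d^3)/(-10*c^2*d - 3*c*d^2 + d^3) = (-5*c + d)/d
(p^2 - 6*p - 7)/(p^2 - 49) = (p + 1)/(p + 7)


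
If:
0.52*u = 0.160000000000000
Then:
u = 0.31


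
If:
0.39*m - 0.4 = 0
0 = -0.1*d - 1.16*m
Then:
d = -11.90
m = 1.03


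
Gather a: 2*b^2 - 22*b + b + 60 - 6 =2*b^2 - 21*b + 54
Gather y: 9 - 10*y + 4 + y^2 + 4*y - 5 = y^2 - 6*y + 8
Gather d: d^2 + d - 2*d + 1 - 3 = d^2 - d - 2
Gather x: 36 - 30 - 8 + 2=0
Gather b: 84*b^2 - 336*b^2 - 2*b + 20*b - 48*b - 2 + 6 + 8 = -252*b^2 - 30*b + 12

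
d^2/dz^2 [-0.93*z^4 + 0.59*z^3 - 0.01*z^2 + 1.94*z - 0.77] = -11.16*z^2 + 3.54*z - 0.02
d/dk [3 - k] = -1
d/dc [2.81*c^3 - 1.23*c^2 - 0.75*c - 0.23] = 8.43*c^2 - 2.46*c - 0.75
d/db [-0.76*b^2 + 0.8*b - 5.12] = 0.8 - 1.52*b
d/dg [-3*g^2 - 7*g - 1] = -6*g - 7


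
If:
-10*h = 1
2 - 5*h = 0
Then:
No Solution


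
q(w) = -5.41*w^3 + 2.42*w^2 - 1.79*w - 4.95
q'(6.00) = -557.03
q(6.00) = -1097.13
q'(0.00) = -1.79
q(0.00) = -4.95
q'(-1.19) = -30.53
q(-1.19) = 9.72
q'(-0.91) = -19.63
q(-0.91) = 2.76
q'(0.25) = -1.59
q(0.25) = -5.33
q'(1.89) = -50.62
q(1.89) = -36.21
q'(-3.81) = -255.83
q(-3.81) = 336.21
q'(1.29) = -22.55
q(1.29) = -14.85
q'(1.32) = -23.68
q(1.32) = -15.54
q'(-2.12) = -84.99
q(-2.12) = 61.27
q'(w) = -16.23*w^2 + 4.84*w - 1.79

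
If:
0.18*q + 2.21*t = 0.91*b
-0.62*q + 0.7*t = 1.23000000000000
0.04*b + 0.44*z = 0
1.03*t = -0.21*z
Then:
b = -0.41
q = -1.99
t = -0.01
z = 0.04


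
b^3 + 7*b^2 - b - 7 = (b - 1)*(b + 1)*(b + 7)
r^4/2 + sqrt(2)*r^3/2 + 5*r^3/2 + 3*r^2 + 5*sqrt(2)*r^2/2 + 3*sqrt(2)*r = r*(r/2 + sqrt(2)/2)*(r + 2)*(r + 3)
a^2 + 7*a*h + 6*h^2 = (a + h)*(a + 6*h)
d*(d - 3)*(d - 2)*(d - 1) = d^4 - 6*d^3 + 11*d^2 - 6*d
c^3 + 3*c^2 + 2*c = c*(c + 1)*(c + 2)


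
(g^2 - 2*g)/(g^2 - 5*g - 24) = g*(2 - g)/(-g^2 + 5*g + 24)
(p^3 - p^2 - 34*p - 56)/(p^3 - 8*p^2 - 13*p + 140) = (p + 2)/(p - 5)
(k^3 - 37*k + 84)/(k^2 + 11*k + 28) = (k^2 - 7*k + 12)/(k + 4)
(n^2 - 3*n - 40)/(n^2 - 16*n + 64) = (n + 5)/(n - 8)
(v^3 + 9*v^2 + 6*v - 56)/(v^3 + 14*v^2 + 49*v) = (v^2 + 2*v - 8)/(v*(v + 7))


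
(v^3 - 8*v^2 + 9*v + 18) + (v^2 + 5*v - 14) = v^3 - 7*v^2 + 14*v + 4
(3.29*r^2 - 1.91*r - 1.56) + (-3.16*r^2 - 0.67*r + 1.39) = 0.13*r^2 - 2.58*r - 0.17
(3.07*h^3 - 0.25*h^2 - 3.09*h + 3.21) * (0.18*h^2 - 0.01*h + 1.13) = 0.5526*h^5 - 0.0757*h^4 + 2.9154*h^3 + 0.3262*h^2 - 3.5238*h + 3.6273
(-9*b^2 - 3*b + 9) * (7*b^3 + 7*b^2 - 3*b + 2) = -63*b^5 - 84*b^4 + 69*b^3 + 54*b^2 - 33*b + 18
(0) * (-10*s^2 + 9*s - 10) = 0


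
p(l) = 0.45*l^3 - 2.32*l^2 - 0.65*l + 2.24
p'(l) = 1.35*l^2 - 4.64*l - 0.65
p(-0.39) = 2.11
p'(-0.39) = 1.36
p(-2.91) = -26.60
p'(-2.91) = 24.28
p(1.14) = -0.85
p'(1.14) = -4.19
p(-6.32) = -199.91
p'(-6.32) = 82.60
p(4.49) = -6.72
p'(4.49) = 5.73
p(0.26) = 1.92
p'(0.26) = -1.77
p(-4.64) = -89.65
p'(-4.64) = 49.94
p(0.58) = 1.17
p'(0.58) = -2.89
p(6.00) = 12.02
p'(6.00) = 20.11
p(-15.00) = -2028.76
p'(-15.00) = 372.70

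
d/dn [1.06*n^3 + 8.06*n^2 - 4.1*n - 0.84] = 3.18*n^2 + 16.12*n - 4.1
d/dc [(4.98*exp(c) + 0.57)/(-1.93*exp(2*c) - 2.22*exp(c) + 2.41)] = (9.6114*exp(2*c) + 2.2002*exp(c) + 13.2672)*exp(c)/(3.7249*exp(4*c) + 8.5692*exp(3*c) - 4.3742*exp(2*c) - 10.7004*exp(c) + 5.8081)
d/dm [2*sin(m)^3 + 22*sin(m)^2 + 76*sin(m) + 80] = 2*(3*sin(m)^2 + 22*sin(m) + 38)*cos(m)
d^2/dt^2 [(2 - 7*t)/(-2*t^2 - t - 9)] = 2*((4*t + 1)^2*(7*t - 2) - 3*(14*t + 1)*(2*t^2 + t + 9))/(2*t^2 + t + 9)^3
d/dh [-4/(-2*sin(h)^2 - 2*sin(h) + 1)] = -(8*sin(2*h) + 8*cos(h))/(2*sin(h) - cos(2*h))^2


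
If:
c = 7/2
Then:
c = 7/2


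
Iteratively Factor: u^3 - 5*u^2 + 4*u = (u - 1)*(u^2 - 4*u) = u*(u - 1)*(u - 4)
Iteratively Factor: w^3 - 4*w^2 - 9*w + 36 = (w + 3)*(w^2 - 7*w + 12) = (w - 3)*(w + 3)*(w - 4)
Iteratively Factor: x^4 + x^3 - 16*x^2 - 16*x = (x + 4)*(x^3 - 3*x^2 - 4*x) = (x - 4)*(x + 4)*(x^2 + x) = (x - 4)*(x + 1)*(x + 4)*(x)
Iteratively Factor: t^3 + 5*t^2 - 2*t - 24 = (t + 4)*(t^2 + t - 6) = (t - 2)*(t + 4)*(t + 3)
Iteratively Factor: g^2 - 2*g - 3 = (g + 1)*(g - 3)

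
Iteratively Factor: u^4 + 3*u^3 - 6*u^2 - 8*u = (u + 1)*(u^3 + 2*u^2 - 8*u) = (u - 2)*(u + 1)*(u^2 + 4*u) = u*(u - 2)*(u + 1)*(u + 4)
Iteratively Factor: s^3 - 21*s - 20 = (s + 4)*(s^2 - 4*s - 5) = (s - 5)*(s + 4)*(s + 1)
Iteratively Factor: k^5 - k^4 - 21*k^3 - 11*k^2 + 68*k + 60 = (k - 2)*(k^4 + k^3 - 19*k^2 - 49*k - 30) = (k - 2)*(k + 2)*(k^3 - k^2 - 17*k - 15) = (k - 5)*(k - 2)*(k + 2)*(k^2 + 4*k + 3) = (k - 5)*(k - 2)*(k + 1)*(k + 2)*(k + 3)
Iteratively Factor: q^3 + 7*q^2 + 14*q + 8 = (q + 2)*(q^2 + 5*q + 4) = (q + 2)*(q + 4)*(q + 1)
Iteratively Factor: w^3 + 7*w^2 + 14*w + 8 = (w + 1)*(w^2 + 6*w + 8) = (w + 1)*(w + 2)*(w + 4)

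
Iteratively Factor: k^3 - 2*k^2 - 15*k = (k + 3)*(k^2 - 5*k) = k*(k + 3)*(k - 5)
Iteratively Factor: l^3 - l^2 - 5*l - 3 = (l - 3)*(l^2 + 2*l + 1) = (l - 3)*(l + 1)*(l + 1)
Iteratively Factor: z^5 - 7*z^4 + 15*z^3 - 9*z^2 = (z - 1)*(z^4 - 6*z^3 + 9*z^2) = z*(z - 1)*(z^3 - 6*z^2 + 9*z) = z^2*(z - 1)*(z^2 - 6*z + 9) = z^2*(z - 3)*(z - 1)*(z - 3)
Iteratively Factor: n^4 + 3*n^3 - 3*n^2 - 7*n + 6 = (n - 1)*(n^3 + 4*n^2 + n - 6) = (n - 1)*(n + 2)*(n^2 + 2*n - 3) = (n - 1)*(n + 2)*(n + 3)*(n - 1)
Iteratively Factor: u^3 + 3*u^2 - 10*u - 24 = (u + 4)*(u^2 - u - 6) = (u - 3)*(u + 4)*(u + 2)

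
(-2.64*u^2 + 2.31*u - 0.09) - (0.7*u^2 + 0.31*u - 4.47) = -3.34*u^2 + 2.0*u + 4.38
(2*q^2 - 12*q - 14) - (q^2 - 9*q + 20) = q^2 - 3*q - 34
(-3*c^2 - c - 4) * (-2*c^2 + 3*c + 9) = 6*c^4 - 7*c^3 - 22*c^2 - 21*c - 36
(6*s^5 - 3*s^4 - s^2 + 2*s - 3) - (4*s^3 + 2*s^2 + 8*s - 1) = 6*s^5 - 3*s^4 - 4*s^3 - 3*s^2 - 6*s - 2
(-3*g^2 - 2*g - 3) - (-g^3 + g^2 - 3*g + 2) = g^3 - 4*g^2 + g - 5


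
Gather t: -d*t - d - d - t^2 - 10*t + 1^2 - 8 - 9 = -2*d - t^2 + t*(-d - 10) - 16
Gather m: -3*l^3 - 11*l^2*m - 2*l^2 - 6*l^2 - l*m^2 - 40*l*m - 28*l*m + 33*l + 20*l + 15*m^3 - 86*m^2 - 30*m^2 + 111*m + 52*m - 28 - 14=-3*l^3 - 8*l^2 + 53*l + 15*m^3 + m^2*(-l - 116) + m*(-11*l^2 - 68*l + 163) - 42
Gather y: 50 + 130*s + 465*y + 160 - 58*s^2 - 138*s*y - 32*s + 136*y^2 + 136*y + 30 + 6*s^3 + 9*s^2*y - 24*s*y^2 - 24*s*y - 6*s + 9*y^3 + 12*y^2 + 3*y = 6*s^3 - 58*s^2 + 92*s + 9*y^3 + y^2*(148 - 24*s) + y*(9*s^2 - 162*s + 604) + 240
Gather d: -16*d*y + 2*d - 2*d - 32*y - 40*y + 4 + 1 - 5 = -16*d*y - 72*y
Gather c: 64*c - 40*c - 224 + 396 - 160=24*c + 12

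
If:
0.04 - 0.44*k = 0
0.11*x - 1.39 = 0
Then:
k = 0.09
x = 12.64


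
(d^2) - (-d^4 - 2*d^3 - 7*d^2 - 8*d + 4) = d^4 + 2*d^3 + 8*d^2 + 8*d - 4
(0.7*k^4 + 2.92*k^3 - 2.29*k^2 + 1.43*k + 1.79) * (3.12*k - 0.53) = 2.184*k^5 + 8.7394*k^4 - 8.6924*k^3 + 5.6753*k^2 + 4.8269*k - 0.9487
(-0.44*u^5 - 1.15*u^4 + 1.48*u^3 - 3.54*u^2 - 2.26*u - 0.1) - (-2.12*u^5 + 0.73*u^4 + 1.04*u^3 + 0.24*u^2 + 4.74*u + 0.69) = 1.68*u^5 - 1.88*u^4 + 0.44*u^3 - 3.78*u^2 - 7.0*u - 0.79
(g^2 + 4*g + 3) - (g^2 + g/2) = 7*g/2 + 3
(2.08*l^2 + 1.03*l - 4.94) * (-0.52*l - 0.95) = -1.0816*l^3 - 2.5116*l^2 + 1.5903*l + 4.693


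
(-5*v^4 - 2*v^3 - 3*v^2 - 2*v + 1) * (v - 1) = -5*v^5 + 3*v^4 - v^3 + v^2 + 3*v - 1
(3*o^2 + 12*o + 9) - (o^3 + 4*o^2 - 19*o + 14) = -o^3 - o^2 + 31*o - 5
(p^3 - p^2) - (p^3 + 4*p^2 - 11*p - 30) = -5*p^2 + 11*p + 30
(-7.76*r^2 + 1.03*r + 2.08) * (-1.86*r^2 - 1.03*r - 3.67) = 14.4336*r^4 + 6.077*r^3 + 23.5495*r^2 - 5.9225*r - 7.6336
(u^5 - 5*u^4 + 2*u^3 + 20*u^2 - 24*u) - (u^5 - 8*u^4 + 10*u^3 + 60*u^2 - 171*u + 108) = 3*u^4 - 8*u^3 - 40*u^2 + 147*u - 108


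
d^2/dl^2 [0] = 0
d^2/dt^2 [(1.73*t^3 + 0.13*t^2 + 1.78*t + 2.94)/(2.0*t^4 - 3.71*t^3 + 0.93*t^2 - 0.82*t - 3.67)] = (13.84*t^9 + 3.12*t^8 + 60.3455999999999*t^7 + 78.6323039999999*t^6 - 211.841448*t^5 + 302.560596*t^4 + 61.517832*t^3 + 70.944882*t^2 - 77.374122*t + 16.81119)/(8.0*t^12 - 44.52*t^11 + 93.7446*t^10 - 102.308411*t^9 + 36.057639*t^8 + 110.751177*t^7 - 170.685708*t^6 + 102.47694*t^5 + 6.17760300000002*t^4 - 133.667773*t^3 + 30.175107*t^2 - 33.133494*t - 49.430863)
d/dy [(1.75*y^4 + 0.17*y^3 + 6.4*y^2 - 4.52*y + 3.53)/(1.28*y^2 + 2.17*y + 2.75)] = (4.48*y^5 + 11.6101*y^4 + 19.9878*y^3 + 21.0761*y^2 + 26.1632*y - 20.0901)/(1.6384*y^4 + 5.5552*y^3 + 11.7489*y^2 + 11.935*y + 7.5625)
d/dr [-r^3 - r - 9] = -3*r^2 - 1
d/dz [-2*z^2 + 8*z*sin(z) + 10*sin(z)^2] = 8*z*cos(z) - 4*z + 8*sin(z) + 10*sin(2*z)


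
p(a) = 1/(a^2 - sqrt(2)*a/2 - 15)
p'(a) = (-2*a + sqrt(2)/2)/(a^2 - sqrt(2)*a/2 - 15)^2 = 2*(-4*a + sqrt(2))/(-2*a^2 + sqrt(2)*a + 30)^2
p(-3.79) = 0.49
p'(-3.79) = 1.98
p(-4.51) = 0.12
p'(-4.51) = 0.13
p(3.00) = -0.12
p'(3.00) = -0.08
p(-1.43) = -0.08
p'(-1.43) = 0.03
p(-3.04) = -0.28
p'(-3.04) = 0.52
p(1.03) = -0.07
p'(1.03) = -0.00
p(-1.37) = -0.08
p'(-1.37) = 0.02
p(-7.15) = 0.02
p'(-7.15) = 0.01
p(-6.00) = 0.04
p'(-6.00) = 0.02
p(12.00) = 0.01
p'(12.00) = 0.00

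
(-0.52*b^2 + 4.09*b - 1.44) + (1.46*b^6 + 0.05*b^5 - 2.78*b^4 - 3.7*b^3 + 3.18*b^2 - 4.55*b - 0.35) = 1.46*b^6 + 0.05*b^5 - 2.78*b^4 - 3.7*b^3 + 2.66*b^2 - 0.46*b - 1.79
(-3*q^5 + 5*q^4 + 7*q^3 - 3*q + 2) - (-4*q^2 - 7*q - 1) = -3*q^5 + 5*q^4 + 7*q^3 + 4*q^2 + 4*q + 3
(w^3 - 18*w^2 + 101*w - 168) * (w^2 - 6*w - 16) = w^5 - 24*w^4 + 193*w^3 - 486*w^2 - 608*w + 2688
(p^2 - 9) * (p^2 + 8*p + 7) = p^4 + 8*p^3 - 2*p^2 - 72*p - 63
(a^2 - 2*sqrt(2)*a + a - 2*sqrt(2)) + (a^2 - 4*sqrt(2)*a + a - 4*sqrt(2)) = 2*a^2 - 6*sqrt(2)*a + 2*a - 6*sqrt(2)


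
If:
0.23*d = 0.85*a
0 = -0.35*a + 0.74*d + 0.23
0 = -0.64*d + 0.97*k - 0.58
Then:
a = -0.10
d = -0.36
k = 0.36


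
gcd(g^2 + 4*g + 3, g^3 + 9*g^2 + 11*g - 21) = g + 3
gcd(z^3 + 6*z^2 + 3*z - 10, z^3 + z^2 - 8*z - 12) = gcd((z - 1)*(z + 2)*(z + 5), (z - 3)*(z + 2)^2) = z + 2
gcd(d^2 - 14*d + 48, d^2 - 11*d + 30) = d - 6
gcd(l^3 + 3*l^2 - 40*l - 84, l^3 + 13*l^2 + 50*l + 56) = l^2 + 9*l + 14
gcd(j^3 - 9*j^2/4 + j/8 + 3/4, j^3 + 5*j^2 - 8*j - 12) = j - 2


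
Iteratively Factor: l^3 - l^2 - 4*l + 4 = (l - 1)*(l^2 - 4) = (l - 1)*(l + 2)*(l - 2)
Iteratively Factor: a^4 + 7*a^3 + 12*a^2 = (a)*(a^3 + 7*a^2 + 12*a) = a*(a + 3)*(a^2 + 4*a) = a*(a + 3)*(a + 4)*(a)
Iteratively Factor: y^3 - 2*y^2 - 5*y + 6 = (y - 1)*(y^2 - y - 6) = (y - 3)*(y - 1)*(y + 2)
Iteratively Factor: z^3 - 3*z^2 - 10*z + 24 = (z - 2)*(z^2 - z - 12) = (z - 2)*(z + 3)*(z - 4)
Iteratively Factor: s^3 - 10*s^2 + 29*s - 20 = (s - 1)*(s^2 - 9*s + 20) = (s - 4)*(s - 1)*(s - 5)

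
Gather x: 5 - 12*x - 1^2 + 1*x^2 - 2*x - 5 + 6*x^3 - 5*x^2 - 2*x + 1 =6*x^3 - 4*x^2 - 16*x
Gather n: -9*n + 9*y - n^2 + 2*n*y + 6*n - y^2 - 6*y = -n^2 + n*(2*y - 3) - y^2 + 3*y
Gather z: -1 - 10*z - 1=-10*z - 2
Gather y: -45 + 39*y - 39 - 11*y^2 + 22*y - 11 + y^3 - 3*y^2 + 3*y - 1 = y^3 - 14*y^2 + 64*y - 96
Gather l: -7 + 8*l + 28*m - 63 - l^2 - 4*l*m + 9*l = -l^2 + l*(17 - 4*m) + 28*m - 70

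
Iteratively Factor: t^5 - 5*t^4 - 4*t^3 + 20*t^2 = (t + 2)*(t^4 - 7*t^3 + 10*t^2) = t*(t + 2)*(t^3 - 7*t^2 + 10*t) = t*(t - 5)*(t + 2)*(t^2 - 2*t) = t*(t - 5)*(t - 2)*(t + 2)*(t)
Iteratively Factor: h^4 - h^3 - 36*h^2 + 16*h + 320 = (h - 4)*(h^3 + 3*h^2 - 24*h - 80) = (h - 5)*(h - 4)*(h^2 + 8*h + 16) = (h - 5)*(h - 4)*(h + 4)*(h + 4)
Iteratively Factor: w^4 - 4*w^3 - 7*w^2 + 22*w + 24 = (w + 2)*(w^3 - 6*w^2 + 5*w + 12) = (w + 1)*(w + 2)*(w^2 - 7*w + 12) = (w - 3)*(w + 1)*(w + 2)*(w - 4)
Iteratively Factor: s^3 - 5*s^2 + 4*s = (s - 4)*(s^2 - s) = (s - 4)*(s - 1)*(s)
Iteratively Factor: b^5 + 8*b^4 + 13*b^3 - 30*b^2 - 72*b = (b + 4)*(b^4 + 4*b^3 - 3*b^2 - 18*b) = (b - 2)*(b + 4)*(b^3 + 6*b^2 + 9*b) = (b - 2)*(b + 3)*(b + 4)*(b^2 + 3*b) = b*(b - 2)*(b + 3)*(b + 4)*(b + 3)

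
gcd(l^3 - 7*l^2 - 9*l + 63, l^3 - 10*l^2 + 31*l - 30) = l - 3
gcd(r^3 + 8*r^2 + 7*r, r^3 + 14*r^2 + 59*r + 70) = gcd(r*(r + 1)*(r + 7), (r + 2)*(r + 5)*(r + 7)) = r + 7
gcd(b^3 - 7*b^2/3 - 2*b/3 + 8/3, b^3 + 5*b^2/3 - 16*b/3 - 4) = b - 2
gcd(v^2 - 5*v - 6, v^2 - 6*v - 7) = v + 1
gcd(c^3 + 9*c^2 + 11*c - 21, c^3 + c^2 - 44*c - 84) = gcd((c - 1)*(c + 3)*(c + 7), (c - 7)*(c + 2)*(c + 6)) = 1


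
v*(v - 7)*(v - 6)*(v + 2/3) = v^4 - 37*v^3/3 + 100*v^2/3 + 28*v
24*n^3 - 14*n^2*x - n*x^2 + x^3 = (-3*n + x)*(-2*n + x)*(4*n + x)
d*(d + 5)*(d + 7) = d^3 + 12*d^2 + 35*d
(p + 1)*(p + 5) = p^2 + 6*p + 5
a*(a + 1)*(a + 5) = a^3 + 6*a^2 + 5*a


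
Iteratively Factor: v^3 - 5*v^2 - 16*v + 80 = (v - 4)*(v^2 - v - 20) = (v - 4)*(v + 4)*(v - 5)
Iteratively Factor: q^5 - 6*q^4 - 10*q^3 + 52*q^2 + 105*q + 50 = (q - 5)*(q^4 - q^3 - 15*q^2 - 23*q - 10) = (q - 5)^2*(q^3 + 4*q^2 + 5*q + 2) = (q - 5)^2*(q + 1)*(q^2 + 3*q + 2) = (q - 5)^2*(q + 1)*(q + 2)*(q + 1)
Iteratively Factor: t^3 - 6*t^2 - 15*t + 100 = (t - 5)*(t^2 - t - 20) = (t - 5)^2*(t + 4)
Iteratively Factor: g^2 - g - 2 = (g + 1)*(g - 2)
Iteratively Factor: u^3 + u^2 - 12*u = (u)*(u^2 + u - 12) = u*(u - 3)*(u + 4)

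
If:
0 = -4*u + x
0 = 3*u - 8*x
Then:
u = 0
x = 0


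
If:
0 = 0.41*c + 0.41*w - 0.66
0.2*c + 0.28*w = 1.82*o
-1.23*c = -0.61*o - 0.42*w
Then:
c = 0.49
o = 0.23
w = 1.12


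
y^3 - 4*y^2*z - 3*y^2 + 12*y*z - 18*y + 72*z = (y - 6)*(y + 3)*(y - 4*z)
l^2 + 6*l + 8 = (l + 2)*(l + 4)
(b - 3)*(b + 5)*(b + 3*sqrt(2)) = b^3 + 2*b^2 + 3*sqrt(2)*b^2 - 15*b + 6*sqrt(2)*b - 45*sqrt(2)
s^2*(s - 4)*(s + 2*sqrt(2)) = s^4 - 4*s^3 + 2*sqrt(2)*s^3 - 8*sqrt(2)*s^2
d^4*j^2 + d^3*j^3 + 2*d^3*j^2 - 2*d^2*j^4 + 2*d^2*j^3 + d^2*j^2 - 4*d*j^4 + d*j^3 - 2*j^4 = (d - j)*(d + 2*j)*(d*j + j)^2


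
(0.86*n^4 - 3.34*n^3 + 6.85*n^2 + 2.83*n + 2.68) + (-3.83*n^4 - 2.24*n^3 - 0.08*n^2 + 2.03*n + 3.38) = -2.97*n^4 - 5.58*n^3 + 6.77*n^2 + 4.86*n + 6.06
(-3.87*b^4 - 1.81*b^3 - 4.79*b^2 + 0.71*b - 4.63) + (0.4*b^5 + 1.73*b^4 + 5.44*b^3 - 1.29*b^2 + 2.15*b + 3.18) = 0.4*b^5 - 2.14*b^4 + 3.63*b^3 - 6.08*b^2 + 2.86*b - 1.45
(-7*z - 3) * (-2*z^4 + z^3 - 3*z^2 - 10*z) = 14*z^5 - z^4 + 18*z^3 + 79*z^2 + 30*z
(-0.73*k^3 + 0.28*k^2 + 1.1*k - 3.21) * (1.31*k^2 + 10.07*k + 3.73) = -0.9563*k^5 - 6.9843*k^4 + 1.5377*k^3 + 7.9163*k^2 - 28.2217*k - 11.9733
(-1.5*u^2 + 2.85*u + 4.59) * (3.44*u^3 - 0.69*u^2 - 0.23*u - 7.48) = -5.16*u^5 + 10.839*u^4 + 14.1681*u^3 + 7.3974*u^2 - 22.3737*u - 34.3332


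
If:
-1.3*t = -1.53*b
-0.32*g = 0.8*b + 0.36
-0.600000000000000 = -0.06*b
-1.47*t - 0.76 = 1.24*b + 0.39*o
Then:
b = 10.00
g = -26.12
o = -78.10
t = 11.77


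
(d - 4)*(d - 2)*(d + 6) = d^3 - 28*d + 48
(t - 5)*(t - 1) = t^2 - 6*t + 5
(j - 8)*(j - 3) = j^2 - 11*j + 24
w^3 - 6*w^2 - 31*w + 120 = (w - 8)*(w - 3)*(w + 5)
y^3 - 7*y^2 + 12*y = y*(y - 4)*(y - 3)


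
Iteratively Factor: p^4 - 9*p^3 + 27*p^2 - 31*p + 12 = (p - 1)*(p^3 - 8*p^2 + 19*p - 12) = (p - 3)*(p - 1)*(p^2 - 5*p + 4) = (p - 4)*(p - 3)*(p - 1)*(p - 1)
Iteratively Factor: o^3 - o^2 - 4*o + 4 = (o - 1)*(o^2 - 4) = (o - 2)*(o - 1)*(o + 2)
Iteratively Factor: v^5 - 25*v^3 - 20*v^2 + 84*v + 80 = (v + 4)*(v^4 - 4*v^3 - 9*v^2 + 16*v + 20) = (v - 2)*(v + 4)*(v^3 - 2*v^2 - 13*v - 10) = (v - 5)*(v - 2)*(v + 4)*(v^2 + 3*v + 2) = (v - 5)*(v - 2)*(v + 2)*(v + 4)*(v + 1)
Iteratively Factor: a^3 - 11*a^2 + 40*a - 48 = (a - 4)*(a^2 - 7*a + 12) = (a - 4)*(a - 3)*(a - 4)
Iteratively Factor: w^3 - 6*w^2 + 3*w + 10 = (w - 2)*(w^2 - 4*w - 5) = (w - 2)*(w + 1)*(w - 5)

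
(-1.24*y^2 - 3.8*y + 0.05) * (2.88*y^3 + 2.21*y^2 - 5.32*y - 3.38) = -3.5712*y^5 - 13.6844*y^4 - 1.6572*y^3 + 24.5177*y^2 + 12.578*y - 0.169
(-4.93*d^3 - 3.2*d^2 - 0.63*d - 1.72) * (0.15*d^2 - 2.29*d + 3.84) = -0.7395*d^5 + 10.8097*d^4 - 11.6977*d^3 - 11.1033*d^2 + 1.5196*d - 6.6048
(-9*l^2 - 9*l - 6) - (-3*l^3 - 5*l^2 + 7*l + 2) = 3*l^3 - 4*l^2 - 16*l - 8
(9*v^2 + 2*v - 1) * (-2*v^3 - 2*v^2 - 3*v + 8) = -18*v^5 - 22*v^4 - 29*v^3 + 68*v^2 + 19*v - 8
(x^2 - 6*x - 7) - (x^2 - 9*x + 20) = 3*x - 27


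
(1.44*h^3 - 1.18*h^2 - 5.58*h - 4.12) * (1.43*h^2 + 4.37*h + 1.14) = 2.0592*h^5 + 4.6054*h^4 - 11.4944*h^3 - 31.6214*h^2 - 24.3656*h - 4.6968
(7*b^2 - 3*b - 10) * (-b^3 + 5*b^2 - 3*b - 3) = -7*b^5 + 38*b^4 - 26*b^3 - 62*b^2 + 39*b + 30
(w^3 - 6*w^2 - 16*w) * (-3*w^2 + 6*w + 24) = -3*w^5 + 24*w^4 + 36*w^3 - 240*w^2 - 384*w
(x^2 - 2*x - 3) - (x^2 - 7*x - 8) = 5*x + 5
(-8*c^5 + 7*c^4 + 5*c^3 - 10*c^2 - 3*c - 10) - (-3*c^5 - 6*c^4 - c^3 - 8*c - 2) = -5*c^5 + 13*c^4 + 6*c^3 - 10*c^2 + 5*c - 8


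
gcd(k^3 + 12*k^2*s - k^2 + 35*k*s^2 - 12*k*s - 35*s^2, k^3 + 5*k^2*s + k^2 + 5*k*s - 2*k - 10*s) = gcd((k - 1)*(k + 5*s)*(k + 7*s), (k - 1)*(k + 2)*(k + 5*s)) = k^2 + 5*k*s - k - 5*s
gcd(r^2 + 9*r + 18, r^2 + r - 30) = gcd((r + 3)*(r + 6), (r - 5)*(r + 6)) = r + 6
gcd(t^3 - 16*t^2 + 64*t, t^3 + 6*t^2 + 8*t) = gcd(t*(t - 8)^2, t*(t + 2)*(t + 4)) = t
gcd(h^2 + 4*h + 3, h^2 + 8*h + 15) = h + 3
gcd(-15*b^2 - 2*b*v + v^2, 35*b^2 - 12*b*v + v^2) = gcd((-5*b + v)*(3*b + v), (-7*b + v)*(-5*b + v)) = -5*b + v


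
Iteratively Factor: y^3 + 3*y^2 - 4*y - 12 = (y + 3)*(y^2 - 4) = (y - 2)*(y + 3)*(y + 2)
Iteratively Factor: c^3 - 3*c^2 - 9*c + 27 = (c - 3)*(c^2 - 9) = (c - 3)*(c + 3)*(c - 3)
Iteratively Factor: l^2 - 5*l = (l)*(l - 5)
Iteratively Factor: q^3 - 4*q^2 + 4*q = (q - 2)*(q^2 - 2*q) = (q - 2)^2*(q)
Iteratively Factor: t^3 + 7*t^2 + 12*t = (t)*(t^2 + 7*t + 12) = t*(t + 3)*(t + 4)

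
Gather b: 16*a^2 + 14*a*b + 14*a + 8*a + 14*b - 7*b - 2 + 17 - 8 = 16*a^2 + 22*a + b*(14*a + 7) + 7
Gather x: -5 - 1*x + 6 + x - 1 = 0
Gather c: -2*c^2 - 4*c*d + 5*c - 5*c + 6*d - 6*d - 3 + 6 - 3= -2*c^2 - 4*c*d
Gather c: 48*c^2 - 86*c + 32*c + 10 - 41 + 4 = 48*c^2 - 54*c - 27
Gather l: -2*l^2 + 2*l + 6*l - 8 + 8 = -2*l^2 + 8*l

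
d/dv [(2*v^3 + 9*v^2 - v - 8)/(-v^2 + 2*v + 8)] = (-2*v^4 + 8*v^3 + 65*v^2 + 128*v + 8)/(v^4 - 4*v^3 - 12*v^2 + 32*v + 64)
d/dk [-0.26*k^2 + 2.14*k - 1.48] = 2.14 - 0.52*k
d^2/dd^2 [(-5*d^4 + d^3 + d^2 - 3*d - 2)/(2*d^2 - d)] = 2*(-20*d^6 + 30*d^5 - 15*d^4 - 9*d^3 - 24*d^2 + 12*d - 2)/(d^3*(8*d^3 - 12*d^2 + 6*d - 1))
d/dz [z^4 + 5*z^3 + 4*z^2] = z*(4*z^2 + 15*z + 8)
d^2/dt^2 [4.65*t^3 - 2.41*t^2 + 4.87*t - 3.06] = 27.9*t - 4.82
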